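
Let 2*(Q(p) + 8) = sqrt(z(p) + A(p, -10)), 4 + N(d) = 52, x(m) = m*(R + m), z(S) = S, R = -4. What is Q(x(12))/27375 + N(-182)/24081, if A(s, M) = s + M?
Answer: 373784/219739125 + sqrt(182)/54750 ≈ 0.0019474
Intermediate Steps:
A(s, M) = M + s
x(m) = m*(-4 + m)
N(d) = 48 (N(d) = -4 + 52 = 48)
Q(p) = -8 + sqrt(-10 + 2*p)/2 (Q(p) = -8 + sqrt(p + (-10 + p))/2 = -8 + sqrt(-10 + 2*p)/2)
Q(x(12))/27375 + N(-182)/24081 = (-8 + sqrt(-10 + 2*(12*(-4 + 12)))/2)/27375 + 48/24081 = (-8 + sqrt(-10 + 2*(12*8))/2)*(1/27375) + 48*(1/24081) = (-8 + sqrt(-10 + 2*96)/2)*(1/27375) + 16/8027 = (-8 + sqrt(-10 + 192)/2)*(1/27375) + 16/8027 = (-8 + sqrt(182)/2)*(1/27375) + 16/8027 = (-8/27375 + sqrt(182)/54750) + 16/8027 = 373784/219739125 + sqrt(182)/54750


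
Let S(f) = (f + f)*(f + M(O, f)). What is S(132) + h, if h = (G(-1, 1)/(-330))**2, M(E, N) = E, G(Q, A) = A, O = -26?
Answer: 3047457601/108900 ≈ 27984.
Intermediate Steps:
S(f) = 2*f*(-26 + f) (S(f) = (f + f)*(f - 26) = (2*f)*(-26 + f) = 2*f*(-26 + f))
h = 1/108900 (h = (1/(-330))**2 = (1*(-1/330))**2 = (-1/330)**2 = 1/108900 ≈ 9.1827e-6)
S(132) + h = 2*132*(-26 + 132) + 1/108900 = 2*132*106 + 1/108900 = 27984 + 1/108900 = 3047457601/108900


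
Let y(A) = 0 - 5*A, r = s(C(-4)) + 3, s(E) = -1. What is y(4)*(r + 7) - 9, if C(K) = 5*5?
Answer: -189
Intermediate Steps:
C(K) = 25
r = 2 (r = -1 + 3 = 2)
y(A) = -5*A
y(4)*(r + 7) - 9 = (-5*4)*(2 + 7) - 9 = -20*9 - 9 = -180 - 9 = -189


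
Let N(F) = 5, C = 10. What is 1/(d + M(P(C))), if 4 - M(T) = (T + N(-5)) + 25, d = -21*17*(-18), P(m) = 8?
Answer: 1/6392 ≈ 0.00015645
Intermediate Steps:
d = 6426 (d = -357*(-18) = 6426)
M(T) = -26 - T (M(T) = 4 - ((T + 5) + 25) = 4 - ((5 + T) + 25) = 4 - (30 + T) = 4 + (-30 - T) = -26 - T)
1/(d + M(P(C))) = 1/(6426 + (-26 - 1*8)) = 1/(6426 + (-26 - 8)) = 1/(6426 - 34) = 1/6392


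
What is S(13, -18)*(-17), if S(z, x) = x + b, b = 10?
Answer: 136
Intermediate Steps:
S(z, x) = 10 + x (S(z, x) = x + 10 = 10 + x)
S(13, -18)*(-17) = (10 - 18)*(-17) = -8*(-17) = 136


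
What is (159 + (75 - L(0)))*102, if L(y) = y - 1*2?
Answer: 24072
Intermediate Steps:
L(y) = -2 + y (L(y) = y - 2 = -2 + y)
(159 + (75 - L(0)))*102 = (159 + (75 - (-2 + 0)))*102 = (159 + (75 - 1*(-2)))*102 = (159 + (75 + 2))*102 = (159 + 77)*102 = 236*102 = 24072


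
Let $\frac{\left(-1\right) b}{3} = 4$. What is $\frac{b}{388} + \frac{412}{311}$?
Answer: $\frac{39031}{30167} \approx 1.2938$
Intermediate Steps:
$b = -12$ ($b = \left(-3\right) 4 = -12$)
$\frac{b}{388} + \frac{412}{311} = - \frac{12}{388} + \frac{412}{311} = \left(-12\right) \frac{1}{388} + 412 \cdot \frac{1}{311} = - \frac{3}{97} + \frac{412}{311} = \frac{39031}{30167}$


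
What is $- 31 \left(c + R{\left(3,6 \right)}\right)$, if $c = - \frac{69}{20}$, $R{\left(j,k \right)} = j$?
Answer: $\frac{279}{20} \approx 13.95$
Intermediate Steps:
$c = - \frac{69}{20}$ ($c = \left(-69\right) \frac{1}{20} = - \frac{69}{20} \approx -3.45$)
$- 31 \left(c + R{\left(3,6 \right)}\right) = - 31 \left(- \frac{69}{20} + 3\right) = \left(-31\right) \left(- \frac{9}{20}\right) = \frac{279}{20}$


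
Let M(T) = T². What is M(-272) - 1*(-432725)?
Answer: 506709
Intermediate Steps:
M(-272) - 1*(-432725) = (-272)² - 1*(-432725) = 73984 + 432725 = 506709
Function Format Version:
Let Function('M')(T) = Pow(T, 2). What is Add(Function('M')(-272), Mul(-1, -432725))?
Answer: 506709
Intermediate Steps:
Add(Function('M')(-272), Mul(-1, -432725)) = Add(Pow(-272, 2), Mul(-1, -432725)) = Add(73984, 432725) = 506709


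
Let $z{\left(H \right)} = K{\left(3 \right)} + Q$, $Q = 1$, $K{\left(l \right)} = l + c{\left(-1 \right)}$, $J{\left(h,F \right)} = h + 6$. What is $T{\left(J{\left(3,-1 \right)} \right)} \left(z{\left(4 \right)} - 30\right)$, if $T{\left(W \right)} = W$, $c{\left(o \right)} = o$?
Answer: $-243$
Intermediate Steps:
$J{\left(h,F \right)} = 6 + h$
$K{\left(l \right)} = -1 + l$ ($K{\left(l \right)} = l - 1 = -1 + l$)
$z{\left(H \right)} = 3$ ($z{\left(H \right)} = \left(-1 + 3\right) + 1 = 2 + 1 = 3$)
$T{\left(J{\left(3,-1 \right)} \right)} \left(z{\left(4 \right)} - 30\right) = \left(6 + 3\right) \left(3 - 30\right) = 9 \left(-27\right) = -243$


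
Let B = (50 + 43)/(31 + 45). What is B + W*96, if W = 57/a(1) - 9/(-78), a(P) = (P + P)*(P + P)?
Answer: 1363737/988 ≈ 1380.3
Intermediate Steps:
a(P) = 4*P² (a(P) = (2*P)*(2*P) = 4*P²)
B = 93/76 ≈ 1.2237
W = 747/52 (W = 57/((4*1²)) - 9/(-78) = 57/((4*1)) - 9*(-1/78) = 57/4 + 3/26 = 747/52 ≈ 14.365)
B + W*96 = 93/76 + (747/52)*96 = 93/76 + 17928/13 = 1363737/988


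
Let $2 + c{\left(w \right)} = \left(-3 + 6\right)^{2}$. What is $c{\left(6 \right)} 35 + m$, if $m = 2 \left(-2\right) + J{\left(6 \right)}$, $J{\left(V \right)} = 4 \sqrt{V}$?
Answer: $241 + 4 \sqrt{6} \approx 250.8$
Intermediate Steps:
$m = -4 + 4 \sqrt{6}$ ($m = 2 \left(-2\right) + 4 \sqrt{6} = -4 + 4 \sqrt{6} \approx 5.798$)
$c{\left(w \right)} = 7$ ($c{\left(w \right)} = -2 + \left(-3 + 6\right)^{2} = -2 + 3^{2} = -2 + 9 = 7$)
$c{\left(6 \right)} 35 + m = 7 \cdot 35 - \left(4 - 4 \sqrt{6}\right) = 245 - \left(4 - 4 \sqrt{6}\right) = 241 + 4 \sqrt{6}$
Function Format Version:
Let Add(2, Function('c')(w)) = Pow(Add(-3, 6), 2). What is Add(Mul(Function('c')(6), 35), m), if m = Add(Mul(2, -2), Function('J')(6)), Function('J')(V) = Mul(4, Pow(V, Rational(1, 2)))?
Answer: Add(241, Mul(4, Pow(6, Rational(1, 2)))) ≈ 250.80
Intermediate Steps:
m = Add(-4, Mul(4, Pow(6, Rational(1, 2)))) (m = Add(Mul(2, -2), Mul(4, Pow(6, Rational(1, 2)))) = Add(-4, Mul(4, Pow(6, Rational(1, 2)))) ≈ 5.7980)
Function('c')(w) = 7 (Function('c')(w) = Add(-2, Pow(Add(-3, 6), 2)) = Add(-2, Pow(3, 2)) = Add(-2, 9) = 7)
Add(Mul(Function('c')(6), 35), m) = Add(Mul(7, 35), Add(-4, Mul(4, Pow(6, Rational(1, 2))))) = Add(245, Add(-4, Mul(4, Pow(6, Rational(1, 2))))) = Add(241, Mul(4, Pow(6, Rational(1, 2))))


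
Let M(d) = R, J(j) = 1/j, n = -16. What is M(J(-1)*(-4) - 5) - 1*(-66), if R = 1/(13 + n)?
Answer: 197/3 ≈ 65.667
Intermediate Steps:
R = -⅓ (R = 1/(13 - 16) = 1/(-3) = -⅓ ≈ -0.33333)
M(d) = -⅓
M(J(-1)*(-4) - 5) - 1*(-66) = -⅓ - 1*(-66) = -⅓ + 66 = 197/3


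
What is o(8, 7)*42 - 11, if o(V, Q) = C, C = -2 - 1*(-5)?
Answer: 115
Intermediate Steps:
C = 3 (C = -2 + 5 = 3)
o(V, Q) = 3
o(8, 7)*42 - 11 = 3*42 - 11 = 126 - 11 = 115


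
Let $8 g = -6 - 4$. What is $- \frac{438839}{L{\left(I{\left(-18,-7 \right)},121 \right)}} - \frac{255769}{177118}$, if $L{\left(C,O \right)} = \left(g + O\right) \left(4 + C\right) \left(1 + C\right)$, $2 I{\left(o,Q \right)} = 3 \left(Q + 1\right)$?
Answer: $- \frac{19737854878}{212098805} \approx -93.06$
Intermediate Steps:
$I{\left(o,Q \right)} = \frac{3}{2} + \frac{3 Q}{2}$ ($I{\left(o,Q \right)} = \frac{3 \left(Q + 1\right)}{2} = \frac{3 \left(1 + Q\right)}{2} = \frac{3 + 3 Q}{2} = \frac{3}{2} + \frac{3 Q}{2}$)
$g = - \frac{5}{4}$ ($g = \frac{-6 - 4}{8} = \frac{1}{8} \left(-10\right) = - \frac{5}{4} \approx -1.25$)
$L{\left(C,O \right)} = \left(1 + C\right) \left(4 + C\right) \left(- \frac{5}{4} + O\right)$ ($L{\left(C,O \right)} = \left(- \frac{5}{4} + O\right) \left(4 + C\right) \left(1 + C\right) = \left(- \frac{5}{4} + O\right) \left(1 + C\right) \left(4 + C\right) = \left(1 + C\right) \left(4 + C\right) \left(- \frac{5}{4} + O\right)$)
$- \frac{438839}{L{\left(I{\left(-18,-7 \right)},121 \right)}} - \frac{255769}{177118} = - \frac{438839}{-5 + 4 \cdot 121 - \frac{25 \left(\frac{3}{2} + \frac{3}{2} \left(-7\right)\right)}{4} - \frac{5 \left(\frac{3}{2} + \frac{3}{2} \left(-7\right)\right)^{2}}{4} + 121 \left(\frac{3}{2} + \frac{3}{2} \left(-7\right)\right)^{2} + 5 \left(\frac{3}{2} + \frac{3}{2} \left(-7\right)\right) 121} - \frac{255769}{177118} = - \frac{438839}{-5 + 484 - \frac{25 \left(\frac{3}{2} - \frac{21}{2}\right)}{4} - \frac{5 \left(\frac{3}{2} - \frac{21}{2}\right)^{2}}{4} + 121 \left(\frac{3}{2} - \frac{21}{2}\right)^{2} + 5 \left(\frac{3}{2} - \frac{21}{2}\right) 121} - \frac{255769}{177118} = - \frac{438839}{-5 + 484 - - \frac{225}{4} - \frac{5 \left(-9\right)^{2}}{4} + 121 \left(-9\right)^{2} + 5 \left(-9\right) 121} - \frac{255769}{177118} = - \frac{438839}{-5 + 484 + \frac{225}{4} - \frac{405}{4} + 121 \cdot 81 - 5445} - \frac{255769}{177118} = - \frac{438839}{-5 + 484 + \frac{225}{4} - \frac{405}{4} + 9801 - 5445} - \frac{255769}{177118} = - \frac{438839}{4790} - \frac{255769}{177118} = - \frac{19737854878}{212098805}$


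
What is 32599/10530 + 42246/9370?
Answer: 75030301/9866610 ≈ 7.6045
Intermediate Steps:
32599/10530 + 42246/9370 = 32599*(1/10530) + 42246*(1/9370) = 32599/10530 + 21123/4685 = 75030301/9866610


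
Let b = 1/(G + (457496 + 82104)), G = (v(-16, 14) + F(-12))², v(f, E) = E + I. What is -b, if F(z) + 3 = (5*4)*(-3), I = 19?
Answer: -1/540500 ≈ -1.8501e-6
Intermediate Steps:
v(f, E) = 19 + E (v(f, E) = E + 19 = 19 + E)
F(z) = -63 (F(z) = -3 + (5*4)*(-3) = -3 + 20*(-3) = -3 - 60 = -63)
G = 900 (G = ((19 + 14) - 63)² = (33 - 63)² = (-30)² = 900)
b = 1/540500 (b = 1/(900 + (457496 + 82104)) = 1/(900 + 539600) = 1/540500 ≈ 1.8501e-6)
-b = -1*1/540500 = -1/540500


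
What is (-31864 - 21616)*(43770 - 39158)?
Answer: -246649760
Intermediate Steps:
(-31864 - 21616)*(43770 - 39158) = -53480*4612 = -246649760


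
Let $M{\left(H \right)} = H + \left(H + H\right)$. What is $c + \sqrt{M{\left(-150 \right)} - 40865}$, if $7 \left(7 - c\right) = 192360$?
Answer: $-27473 + i \sqrt{41315} \approx -27473.0 + 203.26 i$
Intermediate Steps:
$M{\left(H \right)} = 3 H$ ($M{\left(H \right)} = H + 2 H = 3 H$)
$c = -27473$ ($c = 7 - 27480 = -27473$)
$c + \sqrt{M{\left(-150 \right)} - 40865} = -27473 + \sqrt{3 \left(-150\right) - 40865} = -27473 + \sqrt{-450 - 40865} = -27473 + \sqrt{-41315} = -27473 + i \sqrt{41315}$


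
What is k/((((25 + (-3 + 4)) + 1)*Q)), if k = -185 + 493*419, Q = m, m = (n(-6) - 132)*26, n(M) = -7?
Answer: -34397/16263 ≈ -2.1150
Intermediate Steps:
m = -3614 (m = (-7 - 132)*26 = -139*26 = -3614)
Q = -3614
k = 206382 (k = -185 + 206567 = 206382)
k/((((25 + (-3 + 4)) + 1)*Q)) = 206382/((((25 + (-3 + 4)) + 1)*(-3614))) = 206382/((((25 + 1) + 1)*(-3614))) = 206382/(((26 + 1)*(-3614))) = 206382/((27*(-3614))) = 206382/(-97578) = 206382*(-1/97578) = -34397/16263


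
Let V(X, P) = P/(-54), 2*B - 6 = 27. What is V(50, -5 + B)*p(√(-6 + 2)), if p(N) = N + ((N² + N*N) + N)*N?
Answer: 23/27 + 161*I/54 ≈ 0.85185 + 2.9815*I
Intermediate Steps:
B = 33/2 (B = 3 + (½)*27 = 3 + 27/2 = 33/2 ≈ 16.500)
V(X, P) = -P/54 (V(X, P) = P*(-1/54) = -P/54)
p(N) = N + N*(N + 2*N²) (p(N) = N + ((N² + N²) + N)*N = N + (2*N² + N)*N = N + (N + 2*N²)*N = N + N*(N + 2*N²))
V(50, -5 + B)*p(√(-6 + 2)) = (-(-5 + 33/2)/54)*(√(-6 + 2)*(1 + √(-6 + 2) + 2*(√(-6 + 2))²)) = (-1/54*23/2)*(√(-4)*(1 + √(-4) + 2*(√(-4))²)) = -23*2*I*(1 + 2*I + 2*(2*I)²)/108 = -23*2*I*(1 + 2*I + 2*(-4))/108 = -23*2*I*(1 + 2*I - 8)/108 = -23*2*I*(-7 + 2*I)/108 = -23*I*(-7 + 2*I)/54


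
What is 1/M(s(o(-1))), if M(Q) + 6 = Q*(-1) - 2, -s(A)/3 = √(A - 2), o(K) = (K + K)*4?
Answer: -4/77 - 3*I*√10/154 ≈ -0.051948 - 0.061603*I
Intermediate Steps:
o(K) = 8*K (o(K) = (2*K)*4 = 8*K)
s(A) = -3*√(-2 + A) (s(A) = -3*√(A - 2) = -3*√(-2 + A))
M(Q) = -8 - Q (M(Q) = -6 + (Q*(-1) - 2) = -6 + (-Q - 2) = -6 + (-2 - Q) = -8 - Q)
1/M(s(o(-1))) = 1/(-8 - (-3)*√(-2 + 8*(-1))) = 1/(-8 - (-3)*√(-2 - 8)) = 1/(-8 - (-3)*√(-10)) = 1/(-8 - (-3)*I*√10) = 1/(-8 + 3*I*√10)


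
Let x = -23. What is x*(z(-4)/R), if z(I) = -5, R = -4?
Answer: -115/4 ≈ -28.750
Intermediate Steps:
x*(z(-4)/R) = -(-115)/(-4) = -(-115)*(-1)/4 = -23*5/4 = -115/4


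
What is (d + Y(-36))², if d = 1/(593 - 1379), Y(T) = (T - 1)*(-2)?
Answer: 3382934569/617796 ≈ 5475.8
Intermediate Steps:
Y(T) = 2 - 2*T (Y(T) = (-1 + T)*(-2) = 2 - 2*T)
d = -1/786 (d = 1/(-786) = -1/786 ≈ -0.0012723)
(d + Y(-36))² = (-1/786 + (2 - 2*(-36)))² = (-1/786 + (2 + 72))² = (-1/786 + 74)² = (58163/786)² = 3382934569/617796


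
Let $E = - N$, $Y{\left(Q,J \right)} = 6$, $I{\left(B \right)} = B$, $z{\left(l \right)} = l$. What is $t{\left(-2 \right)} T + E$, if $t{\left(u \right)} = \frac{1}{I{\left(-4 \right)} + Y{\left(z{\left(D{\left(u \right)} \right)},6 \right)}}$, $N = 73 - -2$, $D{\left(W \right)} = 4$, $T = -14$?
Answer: $-82$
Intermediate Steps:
$N = 75$ ($N = 73 + 2 = 75$)
$t{\left(u \right)} = \frac{1}{2}$ ($t{\left(u \right)} = \frac{1}{-4 + 6} = \frac{1}{2}$)
$E = -75$ ($E = \left(-1\right) 75 = -75$)
$t{\left(-2 \right)} T + E = \frac{1}{2} \left(-14\right) - 75 = -7 - 75 = -82$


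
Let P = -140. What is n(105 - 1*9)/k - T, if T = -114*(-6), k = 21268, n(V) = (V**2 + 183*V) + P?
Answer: -3630167/5317 ≈ -682.75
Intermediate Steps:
n(V) = -140 + V**2 + 183*V (n(V) = (V**2 + 183*V) - 140 = -140 + V**2 + 183*V)
T = 684
n(105 - 1*9)/k - T = (-140 + (105 - 1*9)**2 + 183*(105 - 1*9))/21268 - 1*684 = (-140 + (105 - 9)**2 + 183*(105 - 9))*(1/21268) - 684 = (-140 + 96**2 + 183*96)*(1/21268) - 684 = (-140 + 9216 + 17568)*(1/21268) - 684 = 26644*(1/21268) - 684 = 6661/5317 - 684 = -3630167/5317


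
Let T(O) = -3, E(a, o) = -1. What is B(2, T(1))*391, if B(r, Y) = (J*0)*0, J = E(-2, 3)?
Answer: 0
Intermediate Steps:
J = -1
B(r, Y) = 0 (B(r, Y) = -1*0*0 = 0*0 = 0)
B(2, T(1))*391 = 0*391 = 0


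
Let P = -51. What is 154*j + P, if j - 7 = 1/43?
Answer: 44315/43 ≈ 1030.6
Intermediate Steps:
j = 302/43 (j = 7 + 1/43 = 302/43 ≈ 7.0233)
154*j + P = 154*(302/43) - 51 = 46508/43 - 51 = 44315/43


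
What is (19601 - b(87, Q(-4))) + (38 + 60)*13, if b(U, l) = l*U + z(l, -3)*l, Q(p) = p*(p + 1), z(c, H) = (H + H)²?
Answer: 19399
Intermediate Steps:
z(c, H) = 4*H² (z(c, H) = (2*H)² = 4*H²)
Q(p) = p*(1 + p)
b(U, l) = 36*l + U*l (b(U, l) = l*U + (4*(-3)²)*l = U*l + (4*9)*l = U*l + 36*l = 36*l + U*l)
(19601 - b(87, Q(-4))) + (38 + 60)*13 = (19601 - (-4*(1 - 4))*(36 + 87)) + (38 + 60)*13 = (19601 - (-4*(-3))*123) + 98*13 = (19601 - 12*123) + 1274 = (19601 - 1*1476) + 1274 = (19601 - 1476) + 1274 = 18125 + 1274 = 19399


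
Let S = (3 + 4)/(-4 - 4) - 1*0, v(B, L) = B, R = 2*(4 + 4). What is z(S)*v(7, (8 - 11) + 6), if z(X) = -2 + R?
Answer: 98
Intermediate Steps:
R = 16 (R = 2*8 = 16)
S = -7/8 (S = 7/(-8) + 0 = 7*(-1/8) + 0 = -7/8 + 0 = -7/8 ≈ -0.87500)
z(X) = 14 (z(X) = -2 + 16 = 14)
z(S)*v(7, (8 - 11) + 6) = 14*7 = 98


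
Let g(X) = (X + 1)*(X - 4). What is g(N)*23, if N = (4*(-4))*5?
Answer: 152628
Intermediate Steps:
N = -80 (N = -16*5 = -80)
g(X) = (1 + X)*(-4 + X)
g(N)*23 = (-4 + (-80)² - 3*(-80))*23 = (-4 + 6400 + 240)*23 = 6636*23 = 152628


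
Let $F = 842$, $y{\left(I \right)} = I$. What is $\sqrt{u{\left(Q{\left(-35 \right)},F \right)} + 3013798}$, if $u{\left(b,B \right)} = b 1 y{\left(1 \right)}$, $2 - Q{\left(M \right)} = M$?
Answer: $\sqrt{3013835} \approx 1736.0$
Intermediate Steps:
$Q{\left(M \right)} = 2 - M$
$u{\left(b,B \right)} = b$ ($u{\left(b,B \right)} = b 1 \cdot 1 = b 1 = b$)
$\sqrt{u{\left(Q{\left(-35 \right)},F \right)} + 3013798} = \sqrt{\left(2 - -35\right) + 3013798} = \sqrt{\left(2 + 35\right) + 3013798} = \sqrt{37 + 3013798} = \sqrt{3013835}$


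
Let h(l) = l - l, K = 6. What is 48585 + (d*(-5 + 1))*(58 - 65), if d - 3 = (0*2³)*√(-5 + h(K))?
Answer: 48669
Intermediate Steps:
h(l) = 0
d = 3 (d = 3 + (0*2³)*√(-5 + 0) = 3 + (0*8)*√(-5) = 3 + 0*(I*√5) = 3 + 0 = 3)
48585 + (d*(-5 + 1))*(58 - 65) = 48585 + (3*(-5 + 1))*(58 - 65) = 48585 + (3*(-4))*(-7) = 48585 - 12*(-7) = 48585 + 84 = 48669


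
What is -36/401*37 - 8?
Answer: -4540/401 ≈ -11.322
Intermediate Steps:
-36/401*37 - 8 = -1332/401 - 8 = -4540/401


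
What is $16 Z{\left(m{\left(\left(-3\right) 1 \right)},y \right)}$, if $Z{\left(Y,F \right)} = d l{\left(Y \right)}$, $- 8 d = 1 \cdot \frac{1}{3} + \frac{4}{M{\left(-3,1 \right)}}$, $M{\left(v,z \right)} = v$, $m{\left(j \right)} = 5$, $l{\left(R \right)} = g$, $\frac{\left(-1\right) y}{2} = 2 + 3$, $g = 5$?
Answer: $10$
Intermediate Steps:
$y = -10$ ($y = - 2 \left(2 + 3\right) = \left(-2\right) 5 = -10$)
$l{\left(R \right)} = 5$
$d = \frac{1}{8}$ ($d = - \frac{1 \cdot \frac{1}{3} + \frac{4}{-3}}{8} = - \frac{1 \cdot \frac{1}{3} + 4 \left(- \frac{1}{3}\right)}{8} = - \frac{\frac{1}{3} - \frac{4}{3}}{8} = \left(- \frac{1}{8}\right) \left(-1\right) = \frac{1}{8} \approx 0.125$)
$Z{\left(Y,F \right)} = \frac{5}{8}$ ($Z{\left(Y,F \right)} = \frac{1}{8} \cdot 5 = \frac{5}{8}$)
$16 Z{\left(m{\left(\left(-3\right) 1 \right)},y \right)} = 16 \cdot \frac{5}{8} = 10$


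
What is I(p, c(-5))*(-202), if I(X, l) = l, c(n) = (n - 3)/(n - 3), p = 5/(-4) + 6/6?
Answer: -202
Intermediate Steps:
p = -1/4 (p = 5*(-1/4) + 6*(1/6) = -5/4 + 1 = -1/4 ≈ -0.25000)
c(n) = 1 (c(n) = (-3 + n)/(-3 + n) = 1)
I(p, c(-5))*(-202) = 1*(-202) = -202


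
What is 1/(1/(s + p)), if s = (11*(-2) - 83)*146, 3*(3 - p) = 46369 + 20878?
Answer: -113228/3 ≈ -37743.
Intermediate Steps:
p = -67238/3 (p = 3 - (46369 + 20878)/3 = 3 - ⅓*67247 = 3 - 67247/3 = -67238/3 ≈ -22413.)
s = -15330 (s = (-22 - 83)*146 = -105*146 = -15330)
1/(1/(s + p)) = 1/(1/(-15330 - 67238/3)) = 1/(1/(-113228/3)) = 1/(-3/113228) = -113228/3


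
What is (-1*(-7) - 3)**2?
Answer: 16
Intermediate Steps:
(-1*(-7) - 3)**2 = (7 - 3)**2 = 4**2 = 16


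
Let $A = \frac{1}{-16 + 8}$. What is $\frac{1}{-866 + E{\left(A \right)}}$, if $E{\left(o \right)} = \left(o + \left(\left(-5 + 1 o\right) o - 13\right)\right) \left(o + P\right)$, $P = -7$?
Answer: $- \frac{512}{397849} \approx -0.0012869$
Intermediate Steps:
$A = - \frac{1}{8}$ ($A = \frac{1}{-8} = - \frac{1}{8} \approx -0.125$)
$E{\left(o \right)} = \left(-7 + o\right) \left(-13 + o + o \left(-5 + o\right)\right)$ ($E{\left(o \right)} = \left(o + \left(\left(-5 + 1 o\right) o - 13\right)\right) \left(o - 7\right) = \left(o + \left(\left(-5 + o\right) o - 13\right)\right) \left(-7 + o\right) = \left(o + \left(o \left(-5 + o\right) - 13\right)\right) \left(-7 + o\right) = \left(o + \left(-13 + o \left(-5 + o\right)\right)\right) \left(-7 + o\right) = \left(-13 + o + o \left(-5 + o\right)\right) \left(-7 + o\right) = \left(-7 + o\right) \left(-13 + o + o \left(-5 + o\right)\right)$)
$\frac{1}{-866 + E{\left(A \right)}} = \frac{1}{-866 + \left(91 + \left(- \frac{1}{8}\right)^{3} - 11 \left(- \frac{1}{8}\right)^{2} + 15 \left(- \frac{1}{8}\right)\right)} = \frac{1}{-866 - - \frac{45543}{512}} = \frac{1}{-866 + \frac{45543}{512}} = \frac{1}{- \frac{397849}{512}} = - \frac{512}{397849}$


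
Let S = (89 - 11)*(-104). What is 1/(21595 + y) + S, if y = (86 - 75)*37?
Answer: -178480223/22002 ≈ -8112.0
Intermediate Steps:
y = 407 (y = 11*37 = 407)
S = -8112 (S = 78*(-104) = -8112)
1/(21595 + y) + S = 1/(21595 + 407) - 8112 = 1/22002 - 8112 = -178480223/22002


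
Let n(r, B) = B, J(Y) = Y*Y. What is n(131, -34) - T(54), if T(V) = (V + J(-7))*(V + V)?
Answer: -11158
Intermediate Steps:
J(Y) = Y²
T(V) = 2*V*(49 + V) (T(V) = (V + (-7)²)*(V + V) = (V + 49)*(2*V) = (49 + V)*(2*V) = 2*V*(49 + V))
n(131, -34) - T(54) = -34 - 2*54*(49 + 54) = -34 - 2*54*103 = -34 - 1*11124 = -34 - 11124 = -11158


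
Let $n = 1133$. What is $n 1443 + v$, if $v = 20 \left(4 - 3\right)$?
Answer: $1634939$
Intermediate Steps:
$v = 20$ ($v = 20 \cdot 1 = 20$)
$n 1443 + v = 1133 \cdot 1443 + 20 = 1634919 + 20 = 1634939$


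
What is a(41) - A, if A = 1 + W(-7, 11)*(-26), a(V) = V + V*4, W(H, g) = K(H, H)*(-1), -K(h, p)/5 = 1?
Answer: 334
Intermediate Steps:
K(h, p) = -5 (K(h, p) = -5*1 = -5)
W(H, g) = 5 (W(H, g) = -5*(-1) = 5)
a(V) = 5*V (a(V) = V + 4*V = 5*V)
A = -129 (A = 1 + 5*(-26) = 1 - 130 = -129)
a(41) - A = 5*41 - 1*(-129) = 205 + 129 = 334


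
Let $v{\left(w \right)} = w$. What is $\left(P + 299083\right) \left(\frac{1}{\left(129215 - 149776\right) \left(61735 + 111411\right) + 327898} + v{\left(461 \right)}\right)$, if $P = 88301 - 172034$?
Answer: $\frac{176698352175222725}{1779863504} \approx 9.9276 \cdot 10^{7}$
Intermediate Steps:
$P = -83733$
$\left(P + 299083\right) \left(\frac{1}{\left(129215 - 149776\right) \left(61735 + 111411\right) + 327898} + v{\left(461 \right)}\right) = \left(-83733 + 299083\right) \left(\frac{1}{\left(129215 - 149776\right) \left(61735 + 111411\right) + 327898} + 461\right) = 215350 \left(\frac{1}{\left(-20561\right) 173146 + 327898} + 461\right) = 215350 \left(\frac{1}{-3560054906 + 327898} + 461\right) = 215350 \left(\frac{1}{-3559727008} + 461\right) = 215350 \left(- \frac{1}{3559727008} + 461\right) = 215350 \cdot \frac{1641034150687}{3559727008} = \frac{176698352175222725}{1779863504}$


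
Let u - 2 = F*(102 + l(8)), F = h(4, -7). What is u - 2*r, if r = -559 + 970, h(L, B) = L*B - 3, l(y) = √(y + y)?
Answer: -4106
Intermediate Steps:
l(y) = √2*√y (l(y) = √(2*y) = √2*√y)
h(L, B) = -3 + B*L (h(L, B) = B*L - 3 = -3 + B*L)
r = 411
F = -31 (F = -3 - 7*4 = -3 - 28 = -31)
u = -3284 (u = 2 - 31*(102 + √2*√8) = 2 - 31*(102 + √2*(2*√2)) = 2 - 31*(102 + 4) = 2 - 31*106 = 2 - 3286 = -3284)
u - 2*r = -3284 - 2*411 = -3284 - 1*822 = -3284 - 822 = -4106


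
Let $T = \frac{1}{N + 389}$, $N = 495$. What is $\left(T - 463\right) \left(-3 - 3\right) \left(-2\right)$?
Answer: $- \frac{1227873}{221} \approx -5556.0$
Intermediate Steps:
$T = \frac{1}{884}$ ($T = \frac{1}{495 + 389} = \frac{1}{884} \approx 0.0011312$)
$\left(T - 463\right) \left(-3 - 3\right) \left(-2\right) = \left(\frac{1}{884} - 463\right) \left(-3 - 3\right) \left(-2\right) = - \frac{409291 \left(\left(-6\right) \left(-2\right)\right)}{884} = \left(- \frac{409291}{884}\right) 12 = - \frac{1227873}{221}$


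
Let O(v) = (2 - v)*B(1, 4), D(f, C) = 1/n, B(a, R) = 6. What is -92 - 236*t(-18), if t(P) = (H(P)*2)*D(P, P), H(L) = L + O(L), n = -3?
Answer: 15956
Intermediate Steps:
D(f, C) = -1/3 (D(f, C) = 1/(-3) = -1/3)
O(v) = 12 - 6*v (O(v) = (2 - v)*6 = 12 - 6*v)
H(L) = 12 - 5*L (H(L) = L + (12 - 6*L) = 12 - 5*L)
t(P) = -8 + 10*P/3 (t(P) = ((12 - 5*P)*2)*(-1/3) = (24 - 10*P)*(-1/3) = -8 + 10*P/3)
-92 - 236*t(-18) = -92 - 236*(-8 + (10/3)*(-18)) = -92 - 236*(-8 - 60) = -92 - 236*(-68) = -92 + 16048 = 15956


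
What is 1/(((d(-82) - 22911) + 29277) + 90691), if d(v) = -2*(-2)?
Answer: 1/97061 ≈ 1.0303e-5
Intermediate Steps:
d(v) = 4
1/(((d(-82) - 22911) + 29277) + 90691) = 1/(((4 - 22911) + 29277) + 90691) = 1/((-22907 + 29277) + 90691) = 1/(6370 + 90691) = 1/97061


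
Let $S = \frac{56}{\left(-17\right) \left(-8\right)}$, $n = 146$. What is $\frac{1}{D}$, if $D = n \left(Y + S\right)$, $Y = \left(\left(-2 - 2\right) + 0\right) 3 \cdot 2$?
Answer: $- \frac{17}{58546} \approx -0.00029037$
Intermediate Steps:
$S = \frac{7}{17}$ ($S = \frac{56}{136} = 56 \cdot \frac{1}{136} = \frac{7}{17} \approx 0.41176$)
$Y = -24$ ($Y = \left(-4 + 0\right) 3 \cdot 2 = \left(-4\right) 3 \cdot 2 = \left(-12\right) 2 = -24$)
$D = - \frac{58546}{17}$ ($D = 146 \left(-24 + \frac{7}{17}\right) = 146 \left(- \frac{401}{17}\right) = - \frac{58546}{17} \approx -3443.9$)
$\frac{1}{D} = \frac{1}{- \frac{58546}{17}} = - \frac{17}{58546}$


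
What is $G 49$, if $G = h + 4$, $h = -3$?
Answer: $49$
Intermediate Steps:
$G = 1$ ($G = -3 + 4 = 1$)
$G 49 = 1 \cdot 49 = 49$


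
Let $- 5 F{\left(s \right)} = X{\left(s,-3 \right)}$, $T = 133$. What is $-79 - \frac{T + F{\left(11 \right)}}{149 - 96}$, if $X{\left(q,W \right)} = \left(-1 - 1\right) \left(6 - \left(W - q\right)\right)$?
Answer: $- \frac{4328}{53} \approx -81.66$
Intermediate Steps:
$X{\left(q,W \right)} = -12 - 2 q + 2 W$ ($X{\left(q,W \right)} = - 2 \left(6 + q - W\right) = -12 - 2 q + 2 W$)
$F{\left(s \right)} = \frac{18}{5} + \frac{2 s}{5}$ ($F{\left(s \right)} = - \frac{-12 - 2 s + 2 \left(-3\right)}{5} = - \frac{-12 - 2 s - 6}{5} = - \frac{-18 - 2 s}{5} = \frac{18}{5} + \frac{2 s}{5}$)
$-79 - \frac{T + F{\left(11 \right)}}{149 - 96} = -79 - \frac{133 + \left(\frac{18}{5} + \frac{2}{5} \cdot 11\right)}{149 - 96} = -79 - \frac{133 + \left(\frac{18}{5} + \frac{22}{5}\right)}{53} = -79 - \left(133 + 8\right) \frac{1}{53} = -79 - 141 \cdot \frac{1}{53} = -79 - \frac{141}{53} = - \frac{4328}{53}$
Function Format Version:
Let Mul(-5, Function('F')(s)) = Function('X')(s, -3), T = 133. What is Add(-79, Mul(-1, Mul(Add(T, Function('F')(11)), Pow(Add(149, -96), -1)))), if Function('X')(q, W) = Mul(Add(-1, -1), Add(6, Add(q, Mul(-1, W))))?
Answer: Rational(-4328, 53) ≈ -81.660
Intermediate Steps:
Function('X')(q, W) = Add(-12, Mul(-2, q), Mul(2, W)) (Function('X')(q, W) = Mul(-2, Add(6, q, Mul(-1, W))) = Add(-12, Mul(-2, q), Mul(2, W)))
Function('F')(s) = Add(Rational(18, 5), Mul(Rational(2, 5), s)) (Function('F')(s) = Mul(Rational(-1, 5), Add(-12, Mul(-2, s), Mul(2, -3))) = Mul(Rational(-1, 5), Add(-12, Mul(-2, s), -6)) = Mul(Rational(-1, 5), Add(-18, Mul(-2, s))) = Add(Rational(18, 5), Mul(Rational(2, 5), s)))
Add(-79, Mul(-1, Mul(Add(T, Function('F')(11)), Pow(Add(149, -96), -1)))) = Add(-79, Mul(-1, Mul(Add(133, Add(Rational(18, 5), Mul(Rational(2, 5), 11))), Pow(Add(149, -96), -1)))) = Add(-79, Mul(-1, Mul(Add(133, Add(Rational(18, 5), Rational(22, 5))), Pow(53, -1)))) = Add(-79, Mul(-1, Mul(Add(133, 8), Rational(1, 53)))) = Add(-79, Mul(-1, Mul(141, Rational(1, 53)))) = Add(-79, Mul(-1, Rational(141, 53))) = Add(-79, Rational(-141, 53)) = Rational(-4328, 53)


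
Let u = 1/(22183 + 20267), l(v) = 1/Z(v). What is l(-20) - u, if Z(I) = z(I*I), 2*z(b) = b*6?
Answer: 11/13584 ≈ 0.00080978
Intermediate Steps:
z(b) = 3*b (z(b) = (b*6)/2 = (6*b)/2 = 3*b)
Z(I) = 3*I² (Z(I) = 3*(I*I) = 3*I²)
l(v) = 1/(3*v²)
u = 1/42450 ≈ 2.3557e-5
l(-20) - u = (⅓)/(-20)² - 1*1/42450 = (⅓)*(1/400) - 1/42450 = 1/1200 - 1/42450 = 11/13584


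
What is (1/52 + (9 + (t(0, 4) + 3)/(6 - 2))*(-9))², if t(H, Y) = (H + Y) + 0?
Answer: 6325225/676 ≈ 9356.8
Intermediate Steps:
t(H, Y) = H + Y
(1/52 + (9 + (t(0, 4) + 3)/(6 - 2))*(-9))² = (1/52 + (9 + ((0 + 4) + 3)/(6 - 2))*(-9))² = (1/52 + (9 + (4 + 3)/4)*(-9))² = (1/52 + (9 + 7*(¼))*(-9))² = (1/52 + (9 + 7/4)*(-9))² = (1/52 + (43/4)*(-9))² = (1/52 - 387/4)² = (-2515/26)² = 6325225/676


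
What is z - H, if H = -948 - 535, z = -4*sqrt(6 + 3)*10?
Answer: 1363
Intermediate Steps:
z = -120 (z = -4*sqrt(9)*10 = -4*3*10 = -12*10 = -120)
H = -1483
z - H = -120 - 1*(-1483) = -120 + 1483 = 1363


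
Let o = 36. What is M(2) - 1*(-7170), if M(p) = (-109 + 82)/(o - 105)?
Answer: 164919/23 ≈ 7170.4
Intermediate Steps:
M(p) = 9/23 (M(p) = (-109 + 82)/(36 - 105) = -27/(-69) = -27*(-1/69) = 9/23)
M(2) - 1*(-7170) = 9/23 - 1*(-7170) = 9/23 + 7170 = 164919/23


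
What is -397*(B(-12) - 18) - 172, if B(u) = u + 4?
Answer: 10150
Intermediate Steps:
B(u) = 4 + u
-397*(B(-12) - 18) - 172 = -397*((4 - 12) - 18) - 172 = -397*(-8 - 18) - 172 = -397*(-26) - 172 = 10322 - 172 = 10150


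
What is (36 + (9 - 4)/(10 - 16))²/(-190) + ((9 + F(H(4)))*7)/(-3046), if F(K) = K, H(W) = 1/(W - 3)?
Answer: -68044883/10417320 ≈ -6.5319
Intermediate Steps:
H(W) = 1/(-3 + W)
(36 + (9 - 4)/(10 - 16))²/(-190) + ((9 + F(H(4)))*7)/(-3046) = (36 + (9 - 4)/(10 - 16))²/(-190) + ((9 + 1/(-3 + 4))*7)/(-3046) = (36 + 5/(-6))²*(-1/190) + ((9 + 1/1)*7)*(-1/3046) = (36 + 5*(-⅙))²*(-1/190) + ((9 + 1)*7)*(-1/3046) = (36 - ⅚)²*(-1/190) + (10*7)*(-1/3046) = (211/6)²*(-1/190) + 70*(-1/3046) = (44521/36)*(-1/190) - 35/1523 = -44521/6840 - 35/1523 = -68044883/10417320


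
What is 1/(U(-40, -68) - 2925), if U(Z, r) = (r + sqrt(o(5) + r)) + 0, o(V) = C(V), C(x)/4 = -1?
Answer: -2993/8958121 - 6*I*sqrt(2)/8958121 ≈ -0.00033411 - 9.4722e-7*I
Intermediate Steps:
C(x) = -4 (C(x) = 4*(-1) = -4)
o(V) = -4
U(Z, r) = r + sqrt(-4 + r) (U(Z, r) = (r + sqrt(-4 + r)) + 0 = r + sqrt(-4 + r))
1/(U(-40, -68) - 2925) = 1/((-68 + sqrt(-4 - 68)) - 2925) = 1/((-68 + sqrt(-72)) - 2925) = 1/((-68 + 6*I*sqrt(2)) - 2925) = 1/(-2993 + 6*I*sqrt(2))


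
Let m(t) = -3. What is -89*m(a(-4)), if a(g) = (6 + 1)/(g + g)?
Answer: 267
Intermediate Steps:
a(g) = 7/(2*g) (a(g) = 7/((2*g)) = 7*(1/(2*g)) = 7/(2*g))
-89*m(a(-4)) = -89*(-3) = 267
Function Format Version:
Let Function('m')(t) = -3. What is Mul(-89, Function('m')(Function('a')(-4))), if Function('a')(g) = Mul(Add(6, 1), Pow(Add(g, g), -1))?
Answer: 267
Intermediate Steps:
Function('a')(g) = Mul(Rational(7, 2), Pow(g, -1)) (Function('a')(g) = Mul(7, Pow(Mul(2, g), -1)) = Mul(7, Mul(Rational(1, 2), Pow(g, -1))) = Mul(Rational(7, 2), Pow(g, -1)))
Mul(-89, Function('m')(Function('a')(-4))) = Mul(-89, -3) = 267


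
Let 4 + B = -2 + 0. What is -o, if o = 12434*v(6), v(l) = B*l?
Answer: 447624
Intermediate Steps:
B = -6 (B = -4 + (-2 + 0) = -4 - 2 = -6)
v(l) = -6*l
o = -447624 (o = 12434*(-6*6) = 12434*(-36) = -447624)
-o = -1*(-447624) = 447624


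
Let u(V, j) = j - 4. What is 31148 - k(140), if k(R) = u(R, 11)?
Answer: 31141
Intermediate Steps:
u(V, j) = -4 + j
k(R) = 7 (k(R) = -4 + 11 = 7)
31148 - k(140) = 31148 - 1*7 = 31148 - 7 = 31141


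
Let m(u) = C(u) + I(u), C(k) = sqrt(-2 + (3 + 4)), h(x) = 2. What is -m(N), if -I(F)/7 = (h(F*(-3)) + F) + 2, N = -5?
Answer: -7 - sqrt(5) ≈ -9.2361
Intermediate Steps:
I(F) = -28 - 7*F (I(F) = -7*((2 + F) + 2) = -7*(4 + F) = -28 - 7*F)
C(k) = sqrt(5) (C(k) = sqrt(-2 + 7) = sqrt(5))
m(u) = -28 + sqrt(5) - 7*u (m(u) = sqrt(5) + (-28 - 7*u) = -28 + sqrt(5) - 7*u)
-m(N) = -(-28 + sqrt(5) - 7*(-5)) = -(-28 + sqrt(5) + 35) = -(7 + sqrt(5)) = -7 - sqrt(5)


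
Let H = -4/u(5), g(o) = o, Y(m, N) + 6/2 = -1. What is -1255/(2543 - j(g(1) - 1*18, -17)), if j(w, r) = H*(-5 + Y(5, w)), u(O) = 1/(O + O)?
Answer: -1255/2183 ≈ -0.57490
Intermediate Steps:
Y(m, N) = -4 (Y(m, N) = -3 - 1 = -4)
u(O) = 1/(2*O)
H = -40 (H = -4/((½)/5) = -4/((½)*(⅕)) = -4/⅒ = -4*10 = -40)
j(w, r) = 360 (j(w, r) = -40*(-5 - 4) = -40*(-9) = 360)
-1255/(2543 - j(g(1) - 1*18, -17)) = -1255/(2543 - 1*360) = -1255/(2543 - 360) = -1255/2183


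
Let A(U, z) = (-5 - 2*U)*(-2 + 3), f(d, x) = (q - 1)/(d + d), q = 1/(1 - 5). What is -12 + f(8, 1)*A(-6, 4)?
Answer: -803/64 ≈ -12.547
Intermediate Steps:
q = -¼ (q = 1/(-4) = -¼ ≈ -0.25000)
f(d, x) = -5/(8*d) (f(d, x) = (-¼ - 1)/(d + d) = -5*1/(2*d)/4 = -5/(8*d))
A(U, z) = -5 - 2*U (A(U, z) = (-5 - 2*U)*1 = -5 - 2*U)
-12 + f(8, 1)*A(-6, 4) = -12 + (-5/8/8)*(-5 - 2*(-6)) = -12 + (-5/8*⅛)*(-5 + 12) = -12 - 5/64*7 = -12 - 35/64 = -803/64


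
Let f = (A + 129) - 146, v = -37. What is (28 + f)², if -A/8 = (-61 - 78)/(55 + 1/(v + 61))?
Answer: 1699005961/1745041 ≈ 973.62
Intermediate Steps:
A = 26688/1321 (A = -8*(-61 - 78)/(55 + 1/(-37 + 61)) = -(-1112)/(55 + 1/24) = -(-1112)/1321/24 = -(-1112)*24/1321 = -8*(-3336/1321) = 26688/1321 ≈ 20.203)
f = 4231/1321 (f = (26688/1321 + 129) - 146 = 197097/1321 - 146 = 4231/1321 ≈ 3.2029)
(28 + f)² = (28 + 4231/1321)² = (41219/1321)² = 1699005961/1745041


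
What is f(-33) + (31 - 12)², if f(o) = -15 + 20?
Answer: 366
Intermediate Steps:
f(o) = 5
f(-33) + (31 - 12)² = 5 + (31 - 12)² = 5 + 19² = 5 + 361 = 366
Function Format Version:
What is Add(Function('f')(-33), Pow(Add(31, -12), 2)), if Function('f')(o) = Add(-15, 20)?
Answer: 366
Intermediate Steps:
Function('f')(o) = 5
Add(Function('f')(-33), Pow(Add(31, -12), 2)) = Add(5, Pow(Add(31, -12), 2)) = Add(5, Pow(19, 2)) = Add(5, 361) = 366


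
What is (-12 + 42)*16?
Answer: 480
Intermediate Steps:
(-12 + 42)*16 = 30*16 = 480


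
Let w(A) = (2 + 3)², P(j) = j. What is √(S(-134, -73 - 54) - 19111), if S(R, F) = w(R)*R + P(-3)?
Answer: 24*I*√39 ≈ 149.88*I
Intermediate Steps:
w(A) = 25 (w(A) = 5² = 25)
S(R, F) = -3 + 25*R (S(R, F) = 25*R - 3 = -3 + 25*R)
√(S(-134, -73 - 54) - 19111) = √((-3 + 25*(-134)) - 19111) = √((-3 - 3350) - 19111) = √(-3353 - 19111) = √(-22464) = 24*I*√39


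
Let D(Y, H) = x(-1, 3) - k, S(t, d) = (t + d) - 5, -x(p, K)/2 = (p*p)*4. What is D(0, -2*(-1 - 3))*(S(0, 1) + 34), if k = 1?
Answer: -270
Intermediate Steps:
x(p, K) = -8*p**2 (x(p, K) = -2*p*p*4 = -2*p**2*4 = -8*p**2)
S(t, d) = -5 + d + t (S(t, d) = (d + t) - 5 = -5 + d + t)
D(Y, H) = -9 (D(Y, H) = -8*(-1)**2 - 1*1 = -8*1 - 1 = -8 - 1 = -9)
D(0, -2*(-1 - 3))*(S(0, 1) + 34) = -9*((-5 + 1 + 0) + 34) = -9*(-4 + 34) = -9*30 = -270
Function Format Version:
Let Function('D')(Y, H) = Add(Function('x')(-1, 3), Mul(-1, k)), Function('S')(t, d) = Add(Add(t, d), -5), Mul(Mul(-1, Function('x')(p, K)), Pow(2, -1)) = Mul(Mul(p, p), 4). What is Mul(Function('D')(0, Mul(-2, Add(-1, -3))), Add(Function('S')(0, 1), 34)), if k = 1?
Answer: -270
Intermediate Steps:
Function('x')(p, K) = Mul(-8, Pow(p, 2)) (Function('x')(p, K) = Mul(-2, Mul(Mul(p, p), 4)) = Mul(-2, Mul(Pow(p, 2), 4)) = Mul(-2, Mul(4, Pow(p, 2))) = Mul(-8, Pow(p, 2)))
Function('S')(t, d) = Add(-5, d, t) (Function('S')(t, d) = Add(Add(d, t), -5) = Add(-5, d, t))
Function('D')(Y, H) = -9 (Function('D')(Y, H) = Add(Mul(-8, Pow(-1, 2)), Mul(-1, 1)) = Add(Mul(-8, 1), -1) = Add(-8, -1) = -9)
Mul(Function('D')(0, Mul(-2, Add(-1, -3))), Add(Function('S')(0, 1), 34)) = Mul(-9, Add(Add(-5, 1, 0), 34)) = Mul(-9, Add(-4, 34)) = Mul(-9, 30) = -270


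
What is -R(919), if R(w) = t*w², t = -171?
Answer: 144419931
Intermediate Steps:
R(w) = -171*w²
-R(919) = -(-171)*919² = -(-171)*844561 = -1*(-144419931) = 144419931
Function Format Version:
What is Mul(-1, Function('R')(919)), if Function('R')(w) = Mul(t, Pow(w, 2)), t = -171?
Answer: 144419931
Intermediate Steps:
Function('R')(w) = Mul(-171, Pow(w, 2))
Mul(-1, Function('R')(919)) = Mul(-1, Mul(-171, Pow(919, 2))) = Mul(-1, Mul(-171, 844561)) = Mul(-1, -144419931) = 144419931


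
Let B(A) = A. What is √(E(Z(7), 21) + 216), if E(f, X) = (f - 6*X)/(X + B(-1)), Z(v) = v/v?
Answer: √839/2 ≈ 14.483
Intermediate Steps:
Z(v) = 1
E(f, X) = (f - 6*X)/(-1 + X) (E(f, X) = (f - 6*X)/(X - 1) = (f - 6*X)/(-1 + X))
√(E(Z(7), 21) + 216) = √((1 - 6*21)/(-1 + 21) + 216) = √((1 - 126)/20 + 216) = √((1/20)*(-125) + 216) = √(-25/4 + 216) = √(839/4) = √839/2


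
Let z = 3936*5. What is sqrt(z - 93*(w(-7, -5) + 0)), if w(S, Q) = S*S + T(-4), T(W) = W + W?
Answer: 3*sqrt(1763) ≈ 125.96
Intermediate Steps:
T(W) = 2*W
w(S, Q) = -8 + S**2 (w(S, Q) = S*S + 2*(-4) = S**2 - 8 = -8 + S**2)
z = 19680
sqrt(z - 93*(w(-7, -5) + 0)) = sqrt(19680 - 93*((-8 + (-7)**2) + 0)) = sqrt(19680 - 93*((-8 + 49) + 0)) = sqrt(19680 - 93*(41 + 0)) = sqrt(19680 - 93*41) = sqrt(19680 - 3813) = sqrt(15867) = 3*sqrt(1763)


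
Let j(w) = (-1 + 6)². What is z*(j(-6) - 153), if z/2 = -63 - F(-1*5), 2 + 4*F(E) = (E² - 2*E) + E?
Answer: 17920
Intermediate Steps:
j(w) = 25 (j(w) = 5² = 25)
F(E) = -½ - E/4 + E²/4 (F(E) = -½ + ((E² - 2*E) + E)/4 = -½ + (E² - E)/4 = -½ + (-E/4 + E²/4) = -½ - E/4 + E²/4)
z = -140 (z = 2*(-63 - (-½ - (-1)*5/4 + (-1*5)²/4)) = 2*(-63 - (-½ - ¼*(-5) + (¼)*(-5)²)) = 2*(-63 - (-½ + 5/4 + (¼)*25)) = 2*(-63 - (-½ + 5/4 + 25/4)) = 2*(-63 - 1*7) = 2*(-63 - 7) = 2*(-70) = -140)
z*(j(-6) - 153) = -140*(25 - 153) = -140*(-128) = 17920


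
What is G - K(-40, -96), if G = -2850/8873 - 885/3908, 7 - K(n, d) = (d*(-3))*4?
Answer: 2088666725/1825036 ≈ 1144.5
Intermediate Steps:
K(n, d) = 7 + 12*d (K(n, d) = 7 - d*(-3)*4 = 7 - (-3*d)*4 = 7 - (-12)*d = 7 + 12*d)
G = -999495/1825036 (G = -2850*1/8873 - 885*1/3908 = -150/467 - 885/3908 = -999495/1825036 ≈ -0.54766)
G - K(-40, -96) = -999495/1825036 - (7 + 12*(-96)) = -999495/1825036 - (7 - 1152) = -999495/1825036 - 1*(-1145) = -999495/1825036 + 1145 = 2088666725/1825036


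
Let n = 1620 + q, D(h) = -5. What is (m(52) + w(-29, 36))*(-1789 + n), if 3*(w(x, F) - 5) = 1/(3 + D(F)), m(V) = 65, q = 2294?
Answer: 890375/6 ≈ 1.4840e+5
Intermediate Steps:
w(x, F) = 29/6 (w(x, F) = 5 + 1/(3*(3 - 5)) = 5 + (⅓)/(-2) = 5 + (⅓)*(-½) = 5 - ⅙ = 29/6)
n = 3914 (n = 1620 + 2294 = 3914)
(m(52) + w(-29, 36))*(-1789 + n) = (65 + 29/6)*(-1789 + 3914) = (419/6)*2125 = 890375/6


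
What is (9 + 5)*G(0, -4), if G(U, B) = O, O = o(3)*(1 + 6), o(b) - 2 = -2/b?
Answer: 392/3 ≈ 130.67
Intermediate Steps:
o(b) = 2 - 2/b
O = 28/3 (O = (2 - 2/3)*(1 + 6) = (2 - 2*⅓)*7 = (2 - ⅔)*7 = (4/3)*7 = 28/3 ≈ 9.3333)
G(U, B) = 28/3
(9 + 5)*G(0, -4) = (9 + 5)*(28/3) = 14*(28/3) = 392/3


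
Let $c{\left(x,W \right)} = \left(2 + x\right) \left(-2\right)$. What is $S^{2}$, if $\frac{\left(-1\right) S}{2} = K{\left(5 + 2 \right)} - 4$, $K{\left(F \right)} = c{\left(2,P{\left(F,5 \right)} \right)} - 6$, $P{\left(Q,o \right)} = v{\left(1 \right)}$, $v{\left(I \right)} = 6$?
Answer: $1296$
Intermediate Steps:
$P{\left(Q,o \right)} = 6$
$c{\left(x,W \right)} = -4 - 2 x$
$K{\left(F \right)} = -14$ ($K{\left(F \right)} = \left(-4 - 4\right) - 6 = -8 - 6 = -14$)
$S = 36$ ($S = - 2 \left(-14 - 4\right) = \left(-2\right) \left(-18\right) = 36$)
$S^{2} = 36^{2} = 1296$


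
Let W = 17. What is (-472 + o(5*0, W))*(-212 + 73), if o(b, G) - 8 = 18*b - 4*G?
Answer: 73948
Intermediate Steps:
o(b, G) = 8 - 4*G + 18*b (o(b, G) = 8 + (18*b - 4*G) = 8 + (-4*G + 18*b) = 8 - 4*G + 18*b)
(-472 + o(5*0, W))*(-212 + 73) = (-472 + (8 - 4*17 + 18*(5*0)))*(-212 + 73) = (-472 + (8 - 68 + 18*0))*(-139) = (-472 + (8 - 68 + 0))*(-139) = (-472 - 60)*(-139) = -532*(-139) = 73948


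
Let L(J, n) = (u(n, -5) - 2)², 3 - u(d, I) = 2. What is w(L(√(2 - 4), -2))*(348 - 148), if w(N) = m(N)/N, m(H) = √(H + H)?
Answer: 200*√2 ≈ 282.84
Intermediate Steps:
u(d, I) = 1 (u(d, I) = 3 - 1*2 = 3 - 2 = 1)
m(H) = √2*√H (m(H) = √(2*H) = √2*√H)
L(J, n) = 1 (L(J, n) = (1 - 2)² = (-1)² = 1)
w(N) = √2/√N (w(N) = (√2*√N)/N = √2/√N)
w(L(√(2 - 4), -2))*(348 - 148) = (√2/√1)*(348 - 148) = (√2*1)*200 = √2*200 = 200*√2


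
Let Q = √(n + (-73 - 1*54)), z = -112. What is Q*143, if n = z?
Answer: 143*I*√239 ≈ 2210.7*I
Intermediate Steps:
n = -112
Q = I*√239 (Q = √(-112 + (-73 - 1*54)) = √(-112 + (-73 - 54)) = √(-112 - 127) = √(-239) = I*√239 ≈ 15.46*I)
Q*143 = (I*√239)*143 = 143*I*√239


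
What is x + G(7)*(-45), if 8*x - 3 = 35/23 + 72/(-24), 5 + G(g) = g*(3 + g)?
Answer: -538165/184 ≈ -2924.8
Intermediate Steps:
G(g) = -5 + g*(3 + g)
x = 35/184 (x = 3/8 + (35/23 + 72/(-24))/8 = 3/8 + (35*(1/23) + 72*(-1/24))/8 = 3/8 + (35/23 - 3)/8 = 3/8 + (⅛)*(-34/23) = 3/8 - 17/92 = 35/184 ≈ 0.19022)
x + G(7)*(-45) = 35/184 + (-5 + 7² + 3*7)*(-45) = 35/184 + (-5 + 49 + 21)*(-45) = 35/184 + 65*(-45) = 35/184 - 2925 = -538165/184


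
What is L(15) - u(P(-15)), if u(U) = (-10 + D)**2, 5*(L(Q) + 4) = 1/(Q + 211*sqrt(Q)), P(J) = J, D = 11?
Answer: -1112651/222530 + 211*sqrt(15)/3337950 ≈ -4.9998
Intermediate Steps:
L(Q) = -4 + 1/(5*(Q + 211*sqrt(Q)))
u(U) = 1 (u(U) = (-10 + 11)**2 = 1**2 = 1)
L(15) - u(P(-15)) = (1 - 4220*sqrt(15) - 20*15)/(5*(15 + 211*sqrt(15))) - 1*1 = (1 - 4220*sqrt(15) - 300)/(5*(15 + 211*sqrt(15))) - 1 = (-299 - 4220*sqrt(15))/(5*(15 + 211*sqrt(15))) - 1 = -1 + (-299 - 4220*sqrt(15))/(5*(15 + 211*sqrt(15)))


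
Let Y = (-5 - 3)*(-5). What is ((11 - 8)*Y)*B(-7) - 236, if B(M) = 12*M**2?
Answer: 70324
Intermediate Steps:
Y = 40 (Y = -8*(-5) = 40)
((11 - 8)*Y)*B(-7) - 236 = ((11 - 8)*40)*(12*(-7)**2) - 236 = (3*40)*(12*49) - 236 = 120*588 - 236 = 70560 - 236 = 70324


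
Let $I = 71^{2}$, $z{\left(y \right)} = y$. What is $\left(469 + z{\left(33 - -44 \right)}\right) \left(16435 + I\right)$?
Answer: $11725896$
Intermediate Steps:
$I = 5041$
$\left(469 + z{\left(33 - -44 \right)}\right) \left(16435 + I\right) = \left(469 + \left(33 - -44\right)\right) \left(16435 + 5041\right) = \left(469 + \left(33 + 44\right)\right) 21476 = \left(469 + 77\right) 21476 = 546 \cdot 21476 = 11725896$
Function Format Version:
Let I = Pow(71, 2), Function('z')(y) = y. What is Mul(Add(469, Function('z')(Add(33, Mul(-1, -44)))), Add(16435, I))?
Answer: 11725896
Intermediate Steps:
I = 5041
Mul(Add(469, Function('z')(Add(33, Mul(-1, -44)))), Add(16435, I)) = Mul(Add(469, Add(33, Mul(-1, -44))), Add(16435, 5041)) = Mul(Add(469, Add(33, 44)), 21476) = Mul(Add(469, 77), 21476) = Mul(546, 21476) = 11725896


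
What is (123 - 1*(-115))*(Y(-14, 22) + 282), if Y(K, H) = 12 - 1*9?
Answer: 67830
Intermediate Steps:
Y(K, H) = 3 (Y(K, H) = 12 - 9 = 3)
(123 - 1*(-115))*(Y(-14, 22) + 282) = (123 - 1*(-115))*(3 + 282) = (123 + 115)*285 = 238*285 = 67830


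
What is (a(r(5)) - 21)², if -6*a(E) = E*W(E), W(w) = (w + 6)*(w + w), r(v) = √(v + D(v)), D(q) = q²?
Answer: 9561 + 1620*√30 ≈ 18434.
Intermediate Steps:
r(v) = √(v + v²)
W(w) = 2*w*(6 + w) (W(w) = (6 + w)*(2*w) = 2*w*(6 + w))
a(E) = -E²*(6 + E)/3 (a(E) = -E*2*E*(6 + E)/6 = -E²*(6 + E)/3)
(a(r(5)) - 21)² = ((√(5*(1 + 5)))²*(-6 - √(5*(1 + 5)))/3 - 21)² = ((√(5*6))²*(-6 - √(5*6))/3 - 21)² = ((√30)²*(-6 - √30)/3 - 21)² = ((⅓)*30*(-6 - √30) - 21)² = ((-60 - 10*√30) - 21)² = (-81 - 10*√30)²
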